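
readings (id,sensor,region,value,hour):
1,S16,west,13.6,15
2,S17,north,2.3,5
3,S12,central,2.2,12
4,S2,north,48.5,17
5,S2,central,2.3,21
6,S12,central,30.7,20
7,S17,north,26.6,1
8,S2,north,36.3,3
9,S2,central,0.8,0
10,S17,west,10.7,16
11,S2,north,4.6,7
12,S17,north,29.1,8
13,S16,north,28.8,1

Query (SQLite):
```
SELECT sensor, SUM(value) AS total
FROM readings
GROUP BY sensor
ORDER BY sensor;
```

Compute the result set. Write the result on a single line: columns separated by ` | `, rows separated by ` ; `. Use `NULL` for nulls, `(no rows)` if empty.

Partition readings by sensor; compute SUM(value) within each group.
  S12: ids {3, 6} → SUM(value)=32.9
  S16: ids {1, 13} → SUM(value)=42.4
  S17: ids {2, 7, 10, 12} → SUM(value)=68.7
  S2: ids {4, 5, 8, 9, 11} → SUM(value)=92.5

S12 | 32.9 ; S16 | 42.4 ; S17 | 68.7 ; S2 | 92.5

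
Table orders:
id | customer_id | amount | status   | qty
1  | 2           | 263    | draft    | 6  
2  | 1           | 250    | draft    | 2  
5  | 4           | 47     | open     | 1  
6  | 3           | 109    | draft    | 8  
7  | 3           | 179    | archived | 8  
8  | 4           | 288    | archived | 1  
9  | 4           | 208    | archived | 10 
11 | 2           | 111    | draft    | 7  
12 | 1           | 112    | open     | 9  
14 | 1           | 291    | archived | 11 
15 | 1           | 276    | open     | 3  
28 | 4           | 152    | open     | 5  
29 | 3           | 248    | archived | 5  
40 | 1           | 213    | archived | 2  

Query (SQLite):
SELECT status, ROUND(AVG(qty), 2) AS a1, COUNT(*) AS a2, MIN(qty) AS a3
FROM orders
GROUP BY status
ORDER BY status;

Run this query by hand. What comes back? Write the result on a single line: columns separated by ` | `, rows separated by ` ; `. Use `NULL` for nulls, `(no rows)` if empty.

Group orders by status.
Per group compute: ROUND(AVG(qty), 2), COUNT(*), MIN(qty).
  archived: ids {7, 8, 9, 14, 29, 40} → ROUND(AVG(qty), 2)=6.17, COUNT(*)=6, MIN(qty)=1
  draft: ids {1, 2, 6, 11} → ROUND(AVG(qty), 2)=5.75, COUNT(*)=4, MIN(qty)=2
  open: ids {5, 12, 15, 28} → ROUND(AVG(qty), 2)=4.5, COUNT(*)=4, MIN(qty)=1

archived | 6.17 | 6 | 1 ; draft | 5.75 | 4 | 2 ; open | 4.5 | 4 | 1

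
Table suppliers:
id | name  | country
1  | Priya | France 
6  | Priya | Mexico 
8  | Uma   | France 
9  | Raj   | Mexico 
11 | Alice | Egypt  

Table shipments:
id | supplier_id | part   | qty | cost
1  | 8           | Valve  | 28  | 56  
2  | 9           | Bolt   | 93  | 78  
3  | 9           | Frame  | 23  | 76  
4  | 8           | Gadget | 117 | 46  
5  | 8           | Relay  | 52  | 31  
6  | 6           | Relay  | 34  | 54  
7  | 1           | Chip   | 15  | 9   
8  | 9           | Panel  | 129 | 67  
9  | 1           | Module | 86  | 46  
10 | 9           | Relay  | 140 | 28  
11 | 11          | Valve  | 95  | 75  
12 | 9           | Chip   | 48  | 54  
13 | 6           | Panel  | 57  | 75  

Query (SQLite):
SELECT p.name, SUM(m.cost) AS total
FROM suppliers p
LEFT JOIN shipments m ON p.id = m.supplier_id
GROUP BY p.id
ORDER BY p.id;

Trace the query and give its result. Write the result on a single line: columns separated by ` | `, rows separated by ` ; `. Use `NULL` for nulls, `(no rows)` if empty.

Priya | 55 ; Priya | 129 ; Uma | 133 ; Raj | 303 ; Alice | 75

LEFT JOIN keeps every suppliers row; unmatched ones get NULL for shipments columns.
Group by suppliers.id and compute SUM(m.cost). SUM over an all-NULL group is NULL.
  1: ids {7, 9} → SUM(m.cost)=55
  6: ids {6, 13} → SUM(m.cost)=129
  8: ids {1, 4, 5} → SUM(m.cost)=133
  9: ids {2, 3, 8, 10, 12} → SUM(m.cost)=303
  11: ids {11} → SUM(m.cost)=75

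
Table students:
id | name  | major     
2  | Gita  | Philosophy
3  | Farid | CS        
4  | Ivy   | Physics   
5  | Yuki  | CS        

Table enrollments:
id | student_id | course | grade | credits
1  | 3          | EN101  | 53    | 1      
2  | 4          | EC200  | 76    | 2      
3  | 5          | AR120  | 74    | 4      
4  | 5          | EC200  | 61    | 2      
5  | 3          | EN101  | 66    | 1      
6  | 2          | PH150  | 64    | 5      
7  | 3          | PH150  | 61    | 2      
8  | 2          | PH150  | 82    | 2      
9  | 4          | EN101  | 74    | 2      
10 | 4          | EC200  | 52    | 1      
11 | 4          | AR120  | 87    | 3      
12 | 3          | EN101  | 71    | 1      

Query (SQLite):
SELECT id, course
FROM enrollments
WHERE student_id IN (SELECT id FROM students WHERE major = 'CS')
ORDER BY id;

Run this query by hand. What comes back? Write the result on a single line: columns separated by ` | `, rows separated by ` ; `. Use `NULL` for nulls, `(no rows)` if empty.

1 | EN101 ; 3 | AR120 ; 4 | EC200 ; 5 | EN101 ; 7 | PH150 ; 12 | EN101

Inner query: students.id where major = 'CS'.
Outer: keep enrollments rows whose student_id is in that set.
Inner query → {3, 5}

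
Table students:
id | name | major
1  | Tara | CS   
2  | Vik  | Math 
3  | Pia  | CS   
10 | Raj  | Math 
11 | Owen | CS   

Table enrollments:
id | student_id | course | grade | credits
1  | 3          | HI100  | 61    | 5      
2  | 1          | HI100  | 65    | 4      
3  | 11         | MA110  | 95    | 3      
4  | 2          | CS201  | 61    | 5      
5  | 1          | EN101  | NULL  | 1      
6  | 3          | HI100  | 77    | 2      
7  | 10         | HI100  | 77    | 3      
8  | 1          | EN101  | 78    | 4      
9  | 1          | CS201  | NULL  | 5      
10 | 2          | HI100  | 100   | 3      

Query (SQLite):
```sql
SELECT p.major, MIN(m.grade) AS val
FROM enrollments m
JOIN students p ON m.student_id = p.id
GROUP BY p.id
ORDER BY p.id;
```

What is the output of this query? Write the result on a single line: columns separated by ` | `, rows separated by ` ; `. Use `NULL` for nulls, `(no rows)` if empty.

CS | 65 ; Math | 61 ; CS | 61 ; Math | 77 ; CS | 95

Join each enrollments row to its students via student_id.
Group joined rows by students.id; compute MIN(m.grade) per group.
  1: ids {2, 5, 8, 9} → MIN(m.grade)=65
  2: ids {4, 10} → MIN(m.grade)=61
  3: ids {1, 6} → MIN(m.grade)=61
  10: ids {7} → MIN(m.grade)=77
  11: ids {3} → MIN(m.grade)=95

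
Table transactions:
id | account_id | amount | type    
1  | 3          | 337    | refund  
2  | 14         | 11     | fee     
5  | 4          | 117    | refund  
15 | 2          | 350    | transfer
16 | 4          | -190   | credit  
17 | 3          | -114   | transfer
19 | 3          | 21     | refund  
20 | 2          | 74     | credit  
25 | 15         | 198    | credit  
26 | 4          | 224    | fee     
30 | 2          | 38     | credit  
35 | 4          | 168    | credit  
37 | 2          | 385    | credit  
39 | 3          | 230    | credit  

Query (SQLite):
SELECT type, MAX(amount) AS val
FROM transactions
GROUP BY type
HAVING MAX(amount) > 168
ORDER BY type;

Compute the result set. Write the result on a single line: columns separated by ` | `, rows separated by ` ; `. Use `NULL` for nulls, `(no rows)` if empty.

Partition transactions by type; compute MAX(amount) within each group.
HAVING: keep groups where MAX(amount) > 168.
  credit: ids {16, 20, 25, 30, 35, 37, 39} → MAX(amount)=385
  fee: ids {2, 26} → MAX(amount)=224
  refund: ids {1, 5, 19} → MAX(amount)=337
  transfer: ids {15, 17} → MAX(amount)=350

credit | 385 ; fee | 224 ; refund | 337 ; transfer | 350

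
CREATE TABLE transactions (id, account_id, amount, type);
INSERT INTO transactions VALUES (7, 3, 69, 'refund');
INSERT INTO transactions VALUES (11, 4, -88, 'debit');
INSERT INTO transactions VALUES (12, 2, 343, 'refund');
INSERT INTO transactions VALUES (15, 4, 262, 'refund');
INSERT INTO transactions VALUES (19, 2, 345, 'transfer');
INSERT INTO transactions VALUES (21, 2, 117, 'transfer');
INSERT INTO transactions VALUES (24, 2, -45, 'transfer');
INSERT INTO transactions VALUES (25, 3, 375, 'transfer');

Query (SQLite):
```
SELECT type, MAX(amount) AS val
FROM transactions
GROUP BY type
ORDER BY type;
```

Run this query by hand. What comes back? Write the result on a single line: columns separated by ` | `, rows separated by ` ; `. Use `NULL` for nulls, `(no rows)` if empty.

Partition transactions by type; compute MAX(amount) within each group.
  debit: ids {11} → MAX(amount)=-88
  refund: ids {7, 12, 15} → MAX(amount)=343
  transfer: ids {19, 21, 24, 25} → MAX(amount)=375

debit | -88 ; refund | 343 ; transfer | 375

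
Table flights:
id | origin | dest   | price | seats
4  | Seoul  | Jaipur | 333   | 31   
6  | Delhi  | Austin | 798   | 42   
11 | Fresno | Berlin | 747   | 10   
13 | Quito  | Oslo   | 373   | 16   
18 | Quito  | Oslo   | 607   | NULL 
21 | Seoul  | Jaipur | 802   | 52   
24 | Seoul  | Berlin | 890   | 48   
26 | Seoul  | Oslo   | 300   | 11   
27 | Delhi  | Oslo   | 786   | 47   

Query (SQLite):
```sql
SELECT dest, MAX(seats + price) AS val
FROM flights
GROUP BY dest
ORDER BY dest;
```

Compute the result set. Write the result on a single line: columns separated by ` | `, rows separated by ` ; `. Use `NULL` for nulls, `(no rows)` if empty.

For each row compute seats + price.
Group by dest; take MAX of the expression per group.
  Austin: ids {6} → MAX(seats + price)=840
  Berlin: ids {11, 24} → MAX(seats + price)=938
  Jaipur: ids {4, 21} → MAX(seats + price)=854
  Oslo: ids {13, 18, 26, 27} → MAX(seats + price)=833

Austin | 840 ; Berlin | 938 ; Jaipur | 854 ; Oslo | 833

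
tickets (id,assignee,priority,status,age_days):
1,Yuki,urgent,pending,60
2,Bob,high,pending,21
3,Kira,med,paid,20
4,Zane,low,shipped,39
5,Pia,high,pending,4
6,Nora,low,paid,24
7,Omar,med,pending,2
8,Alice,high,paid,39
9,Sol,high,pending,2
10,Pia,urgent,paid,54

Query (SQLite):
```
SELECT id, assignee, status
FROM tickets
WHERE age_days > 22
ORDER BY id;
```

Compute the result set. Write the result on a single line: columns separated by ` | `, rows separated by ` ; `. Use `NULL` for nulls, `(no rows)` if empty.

1 | Yuki | pending ; 4 | Zane | shipped ; 6 | Nora | paid ; 8 | Alice | paid ; 10 | Pia | paid

age_days > 22: ids {1, 4, 6, 8, 10}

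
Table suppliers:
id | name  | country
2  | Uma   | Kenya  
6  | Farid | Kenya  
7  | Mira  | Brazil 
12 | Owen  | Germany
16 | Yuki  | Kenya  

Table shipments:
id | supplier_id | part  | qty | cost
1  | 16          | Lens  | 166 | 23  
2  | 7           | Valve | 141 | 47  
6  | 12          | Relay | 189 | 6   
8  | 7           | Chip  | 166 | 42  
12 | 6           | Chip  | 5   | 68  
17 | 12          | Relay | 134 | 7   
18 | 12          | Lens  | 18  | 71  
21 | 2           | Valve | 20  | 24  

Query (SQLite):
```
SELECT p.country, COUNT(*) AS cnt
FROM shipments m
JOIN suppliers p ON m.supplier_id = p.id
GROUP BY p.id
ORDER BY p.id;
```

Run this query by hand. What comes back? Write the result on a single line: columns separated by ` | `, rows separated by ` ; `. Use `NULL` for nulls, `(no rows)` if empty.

Kenya | 1 ; Kenya | 1 ; Brazil | 2 ; Germany | 3 ; Kenya | 1

Join each shipments row to its suppliers via supplier_id.
Group joined rows by suppliers.id; compute COUNT(*) per group.
  2: ids {21} → COUNT(*)=1
  6: ids {12} → COUNT(*)=1
  7: ids {2, 8} → COUNT(*)=2
  12: ids {6, 17, 18} → COUNT(*)=3
  16: ids {1} → COUNT(*)=1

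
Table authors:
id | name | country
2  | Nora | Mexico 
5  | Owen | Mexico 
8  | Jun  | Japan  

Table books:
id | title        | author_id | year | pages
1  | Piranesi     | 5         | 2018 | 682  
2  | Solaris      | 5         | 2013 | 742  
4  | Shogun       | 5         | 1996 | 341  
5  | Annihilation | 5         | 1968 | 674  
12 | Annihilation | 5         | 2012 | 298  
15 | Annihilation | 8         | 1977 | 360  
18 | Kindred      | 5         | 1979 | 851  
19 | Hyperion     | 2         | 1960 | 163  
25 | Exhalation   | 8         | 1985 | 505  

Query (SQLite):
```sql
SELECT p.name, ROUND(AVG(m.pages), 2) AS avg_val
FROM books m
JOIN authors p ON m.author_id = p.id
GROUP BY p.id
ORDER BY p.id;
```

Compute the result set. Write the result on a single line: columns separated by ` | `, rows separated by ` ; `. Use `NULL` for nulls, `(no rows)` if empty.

Join each books row to its authors via author_id.
Group joined rows by authors.id; compute ROUND(AVG(m.pages), 2) per group.
  2: ids {19} → ROUND(AVG(m.pages), 2)=163
  5: ids {1, 2, 4, 5, 12, 18} → ROUND(AVG(m.pages), 2)=598
  8: ids {15, 25} → ROUND(AVG(m.pages), 2)=432.5

Nora | 163 ; Owen | 598 ; Jun | 432.5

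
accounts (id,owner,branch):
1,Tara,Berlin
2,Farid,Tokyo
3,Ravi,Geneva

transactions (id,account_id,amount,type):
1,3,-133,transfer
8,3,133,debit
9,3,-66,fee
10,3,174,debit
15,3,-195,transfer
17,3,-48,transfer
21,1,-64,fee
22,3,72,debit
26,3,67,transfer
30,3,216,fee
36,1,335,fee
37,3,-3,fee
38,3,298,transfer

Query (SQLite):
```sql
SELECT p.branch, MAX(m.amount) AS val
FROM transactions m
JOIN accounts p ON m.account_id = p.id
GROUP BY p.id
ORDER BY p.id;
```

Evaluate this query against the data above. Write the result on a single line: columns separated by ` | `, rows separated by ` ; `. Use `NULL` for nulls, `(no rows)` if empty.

Berlin | 335 ; Geneva | 298

Join each transactions row to its accounts via account_id.
Group joined rows by accounts.id; compute MAX(m.amount) per group.
  1: ids {21, 36} → MAX(m.amount)=335
  3: ids {1, 8, 9, 10, 15, 17, 22, 26, 30, 37, 38} → MAX(m.amount)=298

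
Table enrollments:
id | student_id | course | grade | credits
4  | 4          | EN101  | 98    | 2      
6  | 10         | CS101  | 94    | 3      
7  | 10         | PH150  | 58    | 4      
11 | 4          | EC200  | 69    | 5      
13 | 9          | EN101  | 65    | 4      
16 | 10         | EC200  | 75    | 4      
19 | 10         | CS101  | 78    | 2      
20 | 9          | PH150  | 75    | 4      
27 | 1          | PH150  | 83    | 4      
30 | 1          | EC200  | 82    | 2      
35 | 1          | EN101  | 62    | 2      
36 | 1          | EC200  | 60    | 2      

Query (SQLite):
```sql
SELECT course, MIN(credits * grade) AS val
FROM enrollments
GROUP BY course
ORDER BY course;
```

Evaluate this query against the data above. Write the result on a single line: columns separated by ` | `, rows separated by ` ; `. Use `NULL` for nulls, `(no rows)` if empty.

CS101 | 156 ; EC200 | 120 ; EN101 | 124 ; PH150 | 232

For each row compute credits * grade.
Group by course; take MIN of the expression per group.
  CS101: ids {6, 19} → MIN(credits * grade)=156
  EC200: ids {11, 16, 30, 36} → MIN(credits * grade)=120
  EN101: ids {4, 13, 35} → MIN(credits * grade)=124
  PH150: ids {7, 20, 27} → MIN(credits * grade)=232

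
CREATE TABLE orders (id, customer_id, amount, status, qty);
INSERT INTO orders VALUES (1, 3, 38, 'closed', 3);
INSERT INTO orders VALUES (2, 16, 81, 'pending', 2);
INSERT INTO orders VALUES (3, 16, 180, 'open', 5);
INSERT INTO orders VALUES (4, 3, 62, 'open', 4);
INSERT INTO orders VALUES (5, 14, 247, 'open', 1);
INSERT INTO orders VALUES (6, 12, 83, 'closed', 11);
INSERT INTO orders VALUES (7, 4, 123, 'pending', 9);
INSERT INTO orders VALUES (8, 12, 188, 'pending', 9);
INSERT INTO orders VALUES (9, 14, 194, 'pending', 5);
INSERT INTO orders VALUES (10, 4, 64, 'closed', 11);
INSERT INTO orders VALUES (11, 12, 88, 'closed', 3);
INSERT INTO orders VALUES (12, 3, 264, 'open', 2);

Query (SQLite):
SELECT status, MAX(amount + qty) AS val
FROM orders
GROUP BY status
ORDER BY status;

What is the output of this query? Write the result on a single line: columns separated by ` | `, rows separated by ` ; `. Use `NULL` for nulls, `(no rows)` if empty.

closed | 94 ; open | 266 ; pending | 199

For each row compute amount + qty.
Group by status; take MAX of the expression per group.
  closed: ids {1, 6, 10, 11} → MAX(amount + qty)=94
  open: ids {3, 4, 5, 12} → MAX(amount + qty)=266
  pending: ids {2, 7, 8, 9} → MAX(amount + qty)=199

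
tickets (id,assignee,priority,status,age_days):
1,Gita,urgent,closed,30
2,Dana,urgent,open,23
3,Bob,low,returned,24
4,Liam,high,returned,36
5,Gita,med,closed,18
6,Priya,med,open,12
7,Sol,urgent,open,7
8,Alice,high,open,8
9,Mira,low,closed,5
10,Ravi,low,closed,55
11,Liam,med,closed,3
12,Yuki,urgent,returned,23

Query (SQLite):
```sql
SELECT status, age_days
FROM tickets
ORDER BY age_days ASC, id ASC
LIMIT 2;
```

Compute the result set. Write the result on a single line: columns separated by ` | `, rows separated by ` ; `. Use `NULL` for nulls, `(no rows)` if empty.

Sort by age_days asc, tiebreak id asc: (3, id=11), (5, id=9), (7, id=7), (8, id=8), (12, id=6) …. Take first 2.

closed | 3 ; closed | 5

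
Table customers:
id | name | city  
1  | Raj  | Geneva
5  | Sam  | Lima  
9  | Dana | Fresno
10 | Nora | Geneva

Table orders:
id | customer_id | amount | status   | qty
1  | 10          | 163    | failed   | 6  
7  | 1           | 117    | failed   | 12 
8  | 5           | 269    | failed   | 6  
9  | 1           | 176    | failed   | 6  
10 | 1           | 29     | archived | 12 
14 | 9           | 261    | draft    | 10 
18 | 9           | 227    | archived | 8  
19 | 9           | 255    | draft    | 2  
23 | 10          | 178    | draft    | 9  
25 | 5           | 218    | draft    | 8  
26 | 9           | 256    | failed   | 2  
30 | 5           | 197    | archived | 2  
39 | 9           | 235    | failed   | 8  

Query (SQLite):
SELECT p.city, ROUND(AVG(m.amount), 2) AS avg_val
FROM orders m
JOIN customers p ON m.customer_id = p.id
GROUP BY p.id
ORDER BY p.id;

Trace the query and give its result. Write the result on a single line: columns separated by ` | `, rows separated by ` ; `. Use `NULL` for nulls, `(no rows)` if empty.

Geneva | 107.33 ; Lima | 228 ; Fresno | 246.8 ; Geneva | 170.5

Join each orders row to its customers via customer_id.
Group joined rows by customers.id; compute ROUND(AVG(m.amount), 2) per group.
  1: ids {7, 9, 10} → ROUND(AVG(m.amount), 2)=107.33
  5: ids {8, 25, 30} → ROUND(AVG(m.amount), 2)=228
  9: ids {14, 18, 19, 26, 39} → ROUND(AVG(m.amount), 2)=246.8
  10: ids {1, 23} → ROUND(AVG(m.amount), 2)=170.5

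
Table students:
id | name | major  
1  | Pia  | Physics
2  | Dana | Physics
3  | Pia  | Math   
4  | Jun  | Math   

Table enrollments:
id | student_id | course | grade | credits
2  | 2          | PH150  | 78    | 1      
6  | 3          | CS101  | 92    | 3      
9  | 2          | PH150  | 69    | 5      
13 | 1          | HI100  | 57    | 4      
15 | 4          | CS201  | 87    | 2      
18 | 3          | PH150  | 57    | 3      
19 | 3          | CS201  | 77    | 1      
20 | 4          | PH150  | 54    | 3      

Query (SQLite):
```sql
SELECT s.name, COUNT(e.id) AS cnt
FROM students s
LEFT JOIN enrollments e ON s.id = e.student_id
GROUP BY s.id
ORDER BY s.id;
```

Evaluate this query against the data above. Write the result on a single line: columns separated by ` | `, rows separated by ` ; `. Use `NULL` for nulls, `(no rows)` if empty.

Pia | 1 ; Dana | 2 ; Pia | 3 ; Jun | 2

LEFT JOIN keeps every students row; unmatched ones get NULL for enrollments columns.
Group by students.id and compute COUNT(e.id). COUNT(col) of an all-NULL group is 0.
  1: ids {13} → COUNT(e.id)=1
  2: ids {2, 9} → COUNT(e.id)=2
  3: ids {6, 18, 19} → COUNT(e.id)=3
  4: ids {15, 20} → COUNT(e.id)=2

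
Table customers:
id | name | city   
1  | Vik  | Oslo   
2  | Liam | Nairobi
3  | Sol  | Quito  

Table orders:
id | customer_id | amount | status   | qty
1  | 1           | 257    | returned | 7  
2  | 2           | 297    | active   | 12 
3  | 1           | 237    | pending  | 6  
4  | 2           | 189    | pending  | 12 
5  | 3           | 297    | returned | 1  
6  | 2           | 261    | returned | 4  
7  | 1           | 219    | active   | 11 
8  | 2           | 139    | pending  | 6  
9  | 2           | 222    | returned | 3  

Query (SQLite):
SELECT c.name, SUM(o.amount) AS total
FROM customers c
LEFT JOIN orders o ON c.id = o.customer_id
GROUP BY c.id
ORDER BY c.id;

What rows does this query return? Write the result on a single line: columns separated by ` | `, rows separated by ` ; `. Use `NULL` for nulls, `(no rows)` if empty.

Vik | 713 ; Liam | 1108 ; Sol | 297

LEFT JOIN keeps every customers row; unmatched ones get NULL for orders columns.
Group by customers.id and compute SUM(o.amount). SUM over an all-NULL group is NULL.
  1: ids {1, 3, 7} → SUM(o.amount)=713
  2: ids {2, 4, 6, 8, 9} → SUM(o.amount)=1108
  3: ids {5} → SUM(o.amount)=297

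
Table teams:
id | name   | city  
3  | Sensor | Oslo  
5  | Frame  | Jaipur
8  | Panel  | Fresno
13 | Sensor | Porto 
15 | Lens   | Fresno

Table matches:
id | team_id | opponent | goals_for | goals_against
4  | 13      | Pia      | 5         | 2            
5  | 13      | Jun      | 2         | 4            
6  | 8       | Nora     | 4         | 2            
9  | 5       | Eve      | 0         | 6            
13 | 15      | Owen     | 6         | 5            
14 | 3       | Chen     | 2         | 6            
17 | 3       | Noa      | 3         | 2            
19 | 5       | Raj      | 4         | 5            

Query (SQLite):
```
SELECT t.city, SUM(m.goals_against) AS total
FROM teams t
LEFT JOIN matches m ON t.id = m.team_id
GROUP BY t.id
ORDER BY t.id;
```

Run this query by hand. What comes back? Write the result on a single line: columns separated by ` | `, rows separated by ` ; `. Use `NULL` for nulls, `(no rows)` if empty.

LEFT JOIN keeps every teams row; unmatched ones get NULL for matches columns.
Group by teams.id and compute SUM(m.goals_against). SUM over an all-NULL group is NULL.
  3: ids {14, 17} → SUM(m.goals_against)=8
  5: ids {9, 19} → SUM(m.goals_against)=11
  8: ids {6} → SUM(m.goals_against)=2
  13: ids {4, 5} → SUM(m.goals_against)=6
  15: ids {13} → SUM(m.goals_against)=5

Oslo | 8 ; Jaipur | 11 ; Fresno | 2 ; Porto | 6 ; Fresno | 5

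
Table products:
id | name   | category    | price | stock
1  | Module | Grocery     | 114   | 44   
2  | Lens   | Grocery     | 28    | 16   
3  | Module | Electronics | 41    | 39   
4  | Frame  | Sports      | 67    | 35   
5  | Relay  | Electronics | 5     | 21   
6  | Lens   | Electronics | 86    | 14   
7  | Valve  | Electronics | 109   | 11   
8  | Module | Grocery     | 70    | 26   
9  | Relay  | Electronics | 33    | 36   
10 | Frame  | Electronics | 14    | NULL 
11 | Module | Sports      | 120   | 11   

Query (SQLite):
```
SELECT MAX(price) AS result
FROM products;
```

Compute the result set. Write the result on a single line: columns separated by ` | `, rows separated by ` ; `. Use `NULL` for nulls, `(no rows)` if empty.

All price values: [114, 28, 41, 67, 5, 86, 109, 70, 33, 14, 120].
MAX of non-NULL values = 120.

120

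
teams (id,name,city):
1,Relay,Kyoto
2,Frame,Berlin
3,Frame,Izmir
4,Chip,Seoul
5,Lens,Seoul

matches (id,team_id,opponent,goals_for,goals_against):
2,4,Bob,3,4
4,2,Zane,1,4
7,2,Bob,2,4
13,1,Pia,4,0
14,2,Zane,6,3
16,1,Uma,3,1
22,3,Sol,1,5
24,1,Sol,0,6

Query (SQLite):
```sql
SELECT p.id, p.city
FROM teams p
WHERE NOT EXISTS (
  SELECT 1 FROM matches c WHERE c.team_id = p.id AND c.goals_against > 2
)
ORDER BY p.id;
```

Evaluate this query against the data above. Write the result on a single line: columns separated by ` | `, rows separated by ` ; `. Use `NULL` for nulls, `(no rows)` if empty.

5 | Seoul

For each teams row, check whether any matches with matching team_id has goals_against > 2.
Keep rows where that is false.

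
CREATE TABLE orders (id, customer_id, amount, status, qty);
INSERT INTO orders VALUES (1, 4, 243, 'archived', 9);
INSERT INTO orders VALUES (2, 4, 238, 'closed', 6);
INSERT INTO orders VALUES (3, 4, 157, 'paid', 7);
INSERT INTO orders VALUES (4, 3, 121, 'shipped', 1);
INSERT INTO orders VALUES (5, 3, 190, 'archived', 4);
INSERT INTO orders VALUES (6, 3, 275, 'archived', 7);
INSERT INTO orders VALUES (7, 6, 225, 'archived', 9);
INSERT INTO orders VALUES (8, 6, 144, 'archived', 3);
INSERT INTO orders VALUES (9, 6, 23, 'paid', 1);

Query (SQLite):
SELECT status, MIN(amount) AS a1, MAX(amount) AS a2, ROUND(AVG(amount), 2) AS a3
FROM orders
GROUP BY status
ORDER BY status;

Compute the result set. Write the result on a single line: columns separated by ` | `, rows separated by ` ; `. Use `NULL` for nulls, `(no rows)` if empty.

Group orders by status.
Per group compute: MIN(amount), MAX(amount), ROUND(AVG(amount), 2).
  archived: ids {1, 5, 6, 7, 8} → MIN(amount)=144, MAX(amount)=275, ROUND(AVG(amount), 2)=215.4
  closed: ids {2} → MIN(amount)=238, MAX(amount)=238, ROUND(AVG(amount), 2)=238
  paid: ids {3, 9} → MIN(amount)=23, MAX(amount)=157, ROUND(AVG(amount), 2)=90
  shipped: ids {4} → MIN(amount)=121, MAX(amount)=121, ROUND(AVG(amount), 2)=121

archived | 144 | 275 | 215.4 ; closed | 238 | 238 | 238 ; paid | 23 | 157 | 90 ; shipped | 121 | 121 | 121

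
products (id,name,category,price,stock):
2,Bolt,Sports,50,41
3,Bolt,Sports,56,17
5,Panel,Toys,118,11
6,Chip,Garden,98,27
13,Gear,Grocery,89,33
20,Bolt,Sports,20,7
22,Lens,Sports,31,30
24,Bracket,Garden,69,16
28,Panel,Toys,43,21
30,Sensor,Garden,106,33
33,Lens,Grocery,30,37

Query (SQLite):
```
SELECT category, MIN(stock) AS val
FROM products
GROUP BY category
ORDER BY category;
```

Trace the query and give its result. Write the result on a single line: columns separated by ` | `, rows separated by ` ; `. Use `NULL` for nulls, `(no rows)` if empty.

Partition products by category; compute MIN(stock) within each group.
  Garden: ids {6, 24, 30} → MIN(stock)=16
  Grocery: ids {13, 33} → MIN(stock)=33
  Sports: ids {2, 3, 20, 22} → MIN(stock)=7
  Toys: ids {5, 28} → MIN(stock)=11

Garden | 16 ; Grocery | 33 ; Sports | 7 ; Toys | 11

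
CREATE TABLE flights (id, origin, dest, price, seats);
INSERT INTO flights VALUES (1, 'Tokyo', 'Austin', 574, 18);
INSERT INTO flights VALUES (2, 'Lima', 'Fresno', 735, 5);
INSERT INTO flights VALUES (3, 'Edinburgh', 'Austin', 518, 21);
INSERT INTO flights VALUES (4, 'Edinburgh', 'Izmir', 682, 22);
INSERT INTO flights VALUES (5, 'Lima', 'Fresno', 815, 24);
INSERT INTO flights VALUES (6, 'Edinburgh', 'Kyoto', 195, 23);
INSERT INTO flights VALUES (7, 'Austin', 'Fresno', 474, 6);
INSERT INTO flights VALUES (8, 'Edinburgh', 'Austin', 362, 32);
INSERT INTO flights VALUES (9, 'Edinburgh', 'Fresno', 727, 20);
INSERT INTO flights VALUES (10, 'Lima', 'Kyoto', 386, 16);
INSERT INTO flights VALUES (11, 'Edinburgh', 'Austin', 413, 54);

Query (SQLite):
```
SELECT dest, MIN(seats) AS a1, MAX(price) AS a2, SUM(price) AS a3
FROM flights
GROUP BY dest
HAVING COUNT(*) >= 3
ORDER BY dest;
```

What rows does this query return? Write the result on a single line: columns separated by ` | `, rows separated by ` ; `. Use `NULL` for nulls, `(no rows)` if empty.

Group flights by dest.
Per group compute: MIN(seats), MAX(price), SUM(price).
HAVING: drop groups with fewer than 3 rows.
  Austin: ids {1, 3, 8, 11} → MIN(seats)=18, MAX(price)=574, SUM(price)=1867
  Fresno: ids {2, 5, 7, 9} → MIN(seats)=5, MAX(price)=815, SUM(price)=2751
  Izmir: ids {4} → MIN(seats)=22, MAX(price)=682, SUM(price)=682
  Kyoto: ids {6, 10} → MIN(seats)=16, MAX(price)=386, SUM(price)=581

Austin | 18 | 574 | 1867 ; Fresno | 5 | 815 | 2751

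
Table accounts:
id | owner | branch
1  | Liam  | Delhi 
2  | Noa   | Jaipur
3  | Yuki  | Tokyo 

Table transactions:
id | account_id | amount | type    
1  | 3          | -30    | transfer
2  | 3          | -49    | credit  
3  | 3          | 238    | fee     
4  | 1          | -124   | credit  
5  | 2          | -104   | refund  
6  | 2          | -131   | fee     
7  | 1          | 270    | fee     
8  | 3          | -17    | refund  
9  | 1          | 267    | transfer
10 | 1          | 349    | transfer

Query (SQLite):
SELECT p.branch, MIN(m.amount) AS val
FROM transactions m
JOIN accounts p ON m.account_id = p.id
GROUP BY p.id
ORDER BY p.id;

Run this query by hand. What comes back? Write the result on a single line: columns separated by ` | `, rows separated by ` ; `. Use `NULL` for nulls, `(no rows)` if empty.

Join each transactions row to its accounts via account_id.
Group joined rows by accounts.id; compute MIN(m.amount) per group.
  1: ids {4, 7, 9, 10} → MIN(m.amount)=-124
  2: ids {5, 6} → MIN(m.amount)=-131
  3: ids {1, 2, 3, 8} → MIN(m.amount)=-49

Delhi | -124 ; Jaipur | -131 ; Tokyo | -49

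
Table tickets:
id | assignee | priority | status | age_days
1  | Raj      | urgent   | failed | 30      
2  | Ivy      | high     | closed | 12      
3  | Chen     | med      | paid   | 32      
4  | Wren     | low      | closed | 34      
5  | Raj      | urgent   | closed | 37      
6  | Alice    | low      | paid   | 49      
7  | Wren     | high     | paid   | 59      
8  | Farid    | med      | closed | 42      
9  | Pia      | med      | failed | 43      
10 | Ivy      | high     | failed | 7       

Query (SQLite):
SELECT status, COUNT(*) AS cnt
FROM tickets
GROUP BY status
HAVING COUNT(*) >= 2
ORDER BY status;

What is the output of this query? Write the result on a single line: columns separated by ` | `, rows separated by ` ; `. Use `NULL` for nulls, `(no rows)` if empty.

Partition tickets by status; compute COUNT(*) within each group.
HAVING: keep groups with count ≥ 2.
  closed: ids {2, 4, 5, 8} → COUNT(*)=4
  failed: ids {1, 9, 10} → COUNT(*)=3
  paid: ids {3, 6, 7} → COUNT(*)=3

closed | 4 ; failed | 3 ; paid | 3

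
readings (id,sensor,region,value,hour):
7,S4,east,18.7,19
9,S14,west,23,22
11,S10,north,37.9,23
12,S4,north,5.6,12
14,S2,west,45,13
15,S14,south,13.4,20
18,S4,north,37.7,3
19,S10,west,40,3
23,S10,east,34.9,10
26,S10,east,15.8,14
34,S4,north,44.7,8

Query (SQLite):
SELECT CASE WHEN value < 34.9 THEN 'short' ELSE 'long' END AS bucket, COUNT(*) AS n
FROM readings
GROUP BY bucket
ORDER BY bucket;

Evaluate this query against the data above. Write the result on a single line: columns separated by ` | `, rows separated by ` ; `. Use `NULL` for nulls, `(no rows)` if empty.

long | 6 ; short | 5

Bucket rows by value < 34.9 → 'short' else 'long'; count each bucket.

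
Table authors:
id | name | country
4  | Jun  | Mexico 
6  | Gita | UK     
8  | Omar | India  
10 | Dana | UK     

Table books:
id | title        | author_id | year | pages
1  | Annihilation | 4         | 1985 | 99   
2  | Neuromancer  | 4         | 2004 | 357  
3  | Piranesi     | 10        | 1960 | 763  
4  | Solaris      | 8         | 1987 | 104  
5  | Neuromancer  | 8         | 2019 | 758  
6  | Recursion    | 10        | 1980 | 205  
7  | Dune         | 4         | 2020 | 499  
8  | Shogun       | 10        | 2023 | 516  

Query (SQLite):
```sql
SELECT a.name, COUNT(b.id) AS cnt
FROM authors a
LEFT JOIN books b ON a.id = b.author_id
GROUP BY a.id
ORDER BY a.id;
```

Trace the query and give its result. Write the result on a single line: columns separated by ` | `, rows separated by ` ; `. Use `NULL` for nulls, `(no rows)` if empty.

Jun | 3 ; Gita | 0 ; Omar | 2 ; Dana | 3

LEFT JOIN keeps every authors row; unmatched ones get NULL for books columns.
Group by authors.id and compute COUNT(b.id). COUNT(col) of an all-NULL group is 0.
  4: ids {1, 2, 7} → COUNT(b.id)=3
  6: ids {—} → COUNT(b.id)=0
  8: ids {4, 5} → COUNT(b.id)=2
  10: ids {3, 6, 8} → COUNT(b.id)=3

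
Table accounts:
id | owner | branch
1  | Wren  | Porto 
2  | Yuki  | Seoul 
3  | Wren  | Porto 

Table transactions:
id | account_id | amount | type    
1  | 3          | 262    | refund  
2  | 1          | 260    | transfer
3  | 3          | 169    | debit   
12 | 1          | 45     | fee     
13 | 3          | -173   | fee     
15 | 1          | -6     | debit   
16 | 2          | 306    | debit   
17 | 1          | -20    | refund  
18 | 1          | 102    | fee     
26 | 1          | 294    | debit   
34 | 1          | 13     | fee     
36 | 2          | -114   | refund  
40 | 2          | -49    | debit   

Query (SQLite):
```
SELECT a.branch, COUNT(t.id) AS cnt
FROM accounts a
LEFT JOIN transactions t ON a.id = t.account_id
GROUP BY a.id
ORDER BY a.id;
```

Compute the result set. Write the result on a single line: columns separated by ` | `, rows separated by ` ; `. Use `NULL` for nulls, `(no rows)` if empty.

Porto | 7 ; Seoul | 3 ; Porto | 3

LEFT JOIN keeps every accounts row; unmatched ones get NULL for transactions columns.
Group by accounts.id and compute COUNT(t.id). COUNT(col) of an all-NULL group is 0.
  1: ids {2, 12, 15, 17, 18, 26, 34} → COUNT(t.id)=7
  2: ids {16, 36, 40} → COUNT(t.id)=3
  3: ids {1, 3, 13} → COUNT(t.id)=3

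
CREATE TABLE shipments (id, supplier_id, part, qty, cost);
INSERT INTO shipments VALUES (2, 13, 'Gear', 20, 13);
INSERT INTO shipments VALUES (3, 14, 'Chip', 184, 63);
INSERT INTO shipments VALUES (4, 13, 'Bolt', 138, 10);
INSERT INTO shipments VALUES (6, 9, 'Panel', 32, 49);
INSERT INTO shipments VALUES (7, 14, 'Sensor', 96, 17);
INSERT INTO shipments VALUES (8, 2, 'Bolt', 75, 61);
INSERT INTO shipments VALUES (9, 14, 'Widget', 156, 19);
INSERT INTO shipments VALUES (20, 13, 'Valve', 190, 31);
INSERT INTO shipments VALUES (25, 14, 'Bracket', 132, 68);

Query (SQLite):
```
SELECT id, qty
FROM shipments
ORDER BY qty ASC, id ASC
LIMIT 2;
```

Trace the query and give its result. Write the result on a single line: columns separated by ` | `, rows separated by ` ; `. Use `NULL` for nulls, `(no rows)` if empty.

2 | 20 ; 6 | 32

Sort by qty asc, tiebreak id asc: (20, id=2), (32, id=6), (75, id=8), (96, id=7), (132, id=25) …. Take first 2.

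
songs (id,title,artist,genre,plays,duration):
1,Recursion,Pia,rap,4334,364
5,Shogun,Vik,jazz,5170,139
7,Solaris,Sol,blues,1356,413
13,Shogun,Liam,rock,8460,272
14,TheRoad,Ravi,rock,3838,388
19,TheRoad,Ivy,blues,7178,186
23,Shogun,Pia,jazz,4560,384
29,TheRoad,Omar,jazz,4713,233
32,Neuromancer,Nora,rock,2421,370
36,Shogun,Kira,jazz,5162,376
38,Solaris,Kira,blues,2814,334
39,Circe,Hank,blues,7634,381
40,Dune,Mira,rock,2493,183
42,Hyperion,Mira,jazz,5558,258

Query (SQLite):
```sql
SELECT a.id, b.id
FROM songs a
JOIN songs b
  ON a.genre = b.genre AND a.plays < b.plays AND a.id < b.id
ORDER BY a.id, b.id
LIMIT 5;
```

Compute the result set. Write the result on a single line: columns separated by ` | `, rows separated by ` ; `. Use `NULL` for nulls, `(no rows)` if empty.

Pairs (a,b) with same genre, a.plays < b.plays, a.id < b.id.
genre groups: blues:{7,19,38,39} jazz:{5,23,29,36,42} rap:{1} rock:{13,14,32,40}
Ordered by (a.id, b.id); first 5.

5 | 42 ; 7 | 19 ; 7 | 38 ; 7 | 39 ; 19 | 39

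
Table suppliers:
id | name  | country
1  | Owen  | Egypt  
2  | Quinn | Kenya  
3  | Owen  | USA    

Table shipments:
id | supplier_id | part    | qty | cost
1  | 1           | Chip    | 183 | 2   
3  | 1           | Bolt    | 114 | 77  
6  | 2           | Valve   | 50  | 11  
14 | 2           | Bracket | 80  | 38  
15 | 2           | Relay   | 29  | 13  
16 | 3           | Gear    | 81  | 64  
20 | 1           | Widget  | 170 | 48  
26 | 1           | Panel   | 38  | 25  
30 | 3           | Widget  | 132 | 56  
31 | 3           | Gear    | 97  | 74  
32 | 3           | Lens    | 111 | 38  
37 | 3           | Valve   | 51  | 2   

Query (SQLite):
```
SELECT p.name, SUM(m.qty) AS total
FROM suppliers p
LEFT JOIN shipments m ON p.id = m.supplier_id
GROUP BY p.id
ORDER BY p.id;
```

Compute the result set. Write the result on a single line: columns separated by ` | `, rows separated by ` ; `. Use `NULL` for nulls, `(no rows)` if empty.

Owen | 505 ; Quinn | 159 ; Owen | 472

LEFT JOIN keeps every suppliers row; unmatched ones get NULL for shipments columns.
Group by suppliers.id and compute SUM(m.qty). SUM over an all-NULL group is NULL.
  1: ids {1, 3, 20, 26} → SUM(m.qty)=505
  2: ids {6, 14, 15} → SUM(m.qty)=159
  3: ids {16, 30, 31, 32, 37} → SUM(m.qty)=472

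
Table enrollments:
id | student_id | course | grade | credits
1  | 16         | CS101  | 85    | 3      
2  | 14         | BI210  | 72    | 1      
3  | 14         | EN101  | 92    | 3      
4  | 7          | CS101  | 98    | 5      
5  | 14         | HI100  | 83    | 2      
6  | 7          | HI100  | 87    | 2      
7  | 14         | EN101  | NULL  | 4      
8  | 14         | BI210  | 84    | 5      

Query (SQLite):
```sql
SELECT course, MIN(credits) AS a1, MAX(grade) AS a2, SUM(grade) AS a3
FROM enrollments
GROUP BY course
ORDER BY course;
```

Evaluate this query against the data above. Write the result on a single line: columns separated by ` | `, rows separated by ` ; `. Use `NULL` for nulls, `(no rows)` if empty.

Group enrollments by course.
Per group compute: MIN(credits), MAX(grade), SUM(grade).
  BI210: ids {2, 8} → MIN(credits)=1, MAX(grade)=84, SUM(grade)=156
  CS101: ids {1, 4} → MIN(credits)=3, MAX(grade)=98, SUM(grade)=183
  EN101: ids {3, 7} → MIN(credits)=3, MAX(grade)=92, SUM(grade)=92
  HI100: ids {5, 6} → MIN(credits)=2, MAX(grade)=87, SUM(grade)=170

BI210 | 1 | 84 | 156 ; CS101 | 3 | 98 | 183 ; EN101 | 3 | 92 | 92 ; HI100 | 2 | 87 | 170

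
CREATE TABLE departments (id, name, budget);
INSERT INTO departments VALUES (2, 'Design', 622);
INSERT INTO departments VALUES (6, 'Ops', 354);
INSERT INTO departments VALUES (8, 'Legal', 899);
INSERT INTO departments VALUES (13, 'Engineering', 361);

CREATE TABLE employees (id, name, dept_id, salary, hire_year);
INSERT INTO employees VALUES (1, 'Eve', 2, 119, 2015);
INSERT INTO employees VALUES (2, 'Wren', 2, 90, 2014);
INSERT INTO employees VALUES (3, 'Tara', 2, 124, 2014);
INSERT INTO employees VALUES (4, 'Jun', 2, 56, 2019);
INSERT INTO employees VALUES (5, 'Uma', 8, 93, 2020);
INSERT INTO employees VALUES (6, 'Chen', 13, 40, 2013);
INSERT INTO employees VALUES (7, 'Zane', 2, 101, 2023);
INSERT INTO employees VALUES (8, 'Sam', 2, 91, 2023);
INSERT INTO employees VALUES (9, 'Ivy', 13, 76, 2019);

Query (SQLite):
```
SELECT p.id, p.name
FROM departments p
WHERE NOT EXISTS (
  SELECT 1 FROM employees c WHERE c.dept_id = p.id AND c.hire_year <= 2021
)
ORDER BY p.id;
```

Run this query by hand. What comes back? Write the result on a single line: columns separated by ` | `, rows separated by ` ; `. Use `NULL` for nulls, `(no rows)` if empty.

6 | Ops

For each departments row, check whether any employees with matching dept_id has hire_year <= 2021.
Keep rows where that is false.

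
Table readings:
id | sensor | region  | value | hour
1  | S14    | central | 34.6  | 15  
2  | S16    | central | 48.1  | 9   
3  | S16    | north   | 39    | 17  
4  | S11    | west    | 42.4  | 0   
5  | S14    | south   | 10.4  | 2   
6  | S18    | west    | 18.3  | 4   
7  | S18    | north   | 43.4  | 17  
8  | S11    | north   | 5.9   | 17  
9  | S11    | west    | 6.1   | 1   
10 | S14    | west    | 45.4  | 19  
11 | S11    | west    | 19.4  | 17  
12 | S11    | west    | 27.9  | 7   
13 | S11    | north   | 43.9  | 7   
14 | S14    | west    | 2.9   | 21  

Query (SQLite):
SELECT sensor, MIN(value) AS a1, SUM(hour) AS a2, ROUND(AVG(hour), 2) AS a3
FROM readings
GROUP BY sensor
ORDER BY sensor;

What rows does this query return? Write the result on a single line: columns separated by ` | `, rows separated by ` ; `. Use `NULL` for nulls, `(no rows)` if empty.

S11 | 5.9 | 49 | 8.17 ; S14 | 2.9 | 57 | 14.25 ; S16 | 39 | 26 | 13 ; S18 | 18.3 | 21 | 10.5

Group readings by sensor.
Per group compute: MIN(value), SUM(hour), ROUND(AVG(hour), 2).
  S11: ids {4, 8, 9, 11, 12, 13} → MIN(value)=5.9, SUM(hour)=49, ROUND(AVG(hour), 2)=8.17
  S14: ids {1, 5, 10, 14} → MIN(value)=2.9, SUM(hour)=57, ROUND(AVG(hour), 2)=14.25
  S16: ids {2, 3} → MIN(value)=39, SUM(hour)=26, ROUND(AVG(hour), 2)=13
  S18: ids {6, 7} → MIN(value)=18.3, SUM(hour)=21, ROUND(AVG(hour), 2)=10.5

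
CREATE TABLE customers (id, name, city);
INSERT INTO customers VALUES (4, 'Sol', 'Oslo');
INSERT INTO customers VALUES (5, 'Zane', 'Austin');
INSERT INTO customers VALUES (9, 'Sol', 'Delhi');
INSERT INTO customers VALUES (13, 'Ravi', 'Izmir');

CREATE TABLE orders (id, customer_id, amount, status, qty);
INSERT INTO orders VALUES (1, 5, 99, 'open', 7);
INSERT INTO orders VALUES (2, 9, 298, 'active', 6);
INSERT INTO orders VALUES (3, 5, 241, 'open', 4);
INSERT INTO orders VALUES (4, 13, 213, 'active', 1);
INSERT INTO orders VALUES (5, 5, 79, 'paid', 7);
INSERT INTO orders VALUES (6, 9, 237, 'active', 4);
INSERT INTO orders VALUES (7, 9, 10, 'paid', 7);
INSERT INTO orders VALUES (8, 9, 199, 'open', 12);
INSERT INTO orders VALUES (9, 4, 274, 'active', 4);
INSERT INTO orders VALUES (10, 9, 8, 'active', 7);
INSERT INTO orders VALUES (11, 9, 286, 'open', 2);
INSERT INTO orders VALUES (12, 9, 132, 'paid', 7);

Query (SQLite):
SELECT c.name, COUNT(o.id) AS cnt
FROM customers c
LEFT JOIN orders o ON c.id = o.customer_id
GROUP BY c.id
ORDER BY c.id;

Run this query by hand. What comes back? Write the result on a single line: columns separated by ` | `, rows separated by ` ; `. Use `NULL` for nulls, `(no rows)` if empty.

Sol | 1 ; Zane | 3 ; Sol | 7 ; Ravi | 1

LEFT JOIN keeps every customers row; unmatched ones get NULL for orders columns.
Group by customers.id and compute COUNT(o.id). COUNT(col) of an all-NULL group is 0.
  4: ids {9} → COUNT(o.id)=1
  5: ids {1, 3, 5} → COUNT(o.id)=3
  9: ids {2, 6, 7, 8, 10, 11, 12} → COUNT(o.id)=7
  13: ids {4} → COUNT(o.id)=1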